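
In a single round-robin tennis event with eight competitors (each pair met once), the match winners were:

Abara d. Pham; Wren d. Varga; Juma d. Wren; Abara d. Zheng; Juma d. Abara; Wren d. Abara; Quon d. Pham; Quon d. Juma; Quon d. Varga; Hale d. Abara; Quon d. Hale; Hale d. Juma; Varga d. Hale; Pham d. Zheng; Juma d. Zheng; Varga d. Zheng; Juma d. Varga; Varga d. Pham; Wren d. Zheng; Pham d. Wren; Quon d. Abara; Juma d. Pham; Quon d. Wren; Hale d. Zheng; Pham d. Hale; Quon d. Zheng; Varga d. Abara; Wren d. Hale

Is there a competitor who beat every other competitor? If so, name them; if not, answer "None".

Quon has 7 wins out of 7 opponents — a perfect record.

Quon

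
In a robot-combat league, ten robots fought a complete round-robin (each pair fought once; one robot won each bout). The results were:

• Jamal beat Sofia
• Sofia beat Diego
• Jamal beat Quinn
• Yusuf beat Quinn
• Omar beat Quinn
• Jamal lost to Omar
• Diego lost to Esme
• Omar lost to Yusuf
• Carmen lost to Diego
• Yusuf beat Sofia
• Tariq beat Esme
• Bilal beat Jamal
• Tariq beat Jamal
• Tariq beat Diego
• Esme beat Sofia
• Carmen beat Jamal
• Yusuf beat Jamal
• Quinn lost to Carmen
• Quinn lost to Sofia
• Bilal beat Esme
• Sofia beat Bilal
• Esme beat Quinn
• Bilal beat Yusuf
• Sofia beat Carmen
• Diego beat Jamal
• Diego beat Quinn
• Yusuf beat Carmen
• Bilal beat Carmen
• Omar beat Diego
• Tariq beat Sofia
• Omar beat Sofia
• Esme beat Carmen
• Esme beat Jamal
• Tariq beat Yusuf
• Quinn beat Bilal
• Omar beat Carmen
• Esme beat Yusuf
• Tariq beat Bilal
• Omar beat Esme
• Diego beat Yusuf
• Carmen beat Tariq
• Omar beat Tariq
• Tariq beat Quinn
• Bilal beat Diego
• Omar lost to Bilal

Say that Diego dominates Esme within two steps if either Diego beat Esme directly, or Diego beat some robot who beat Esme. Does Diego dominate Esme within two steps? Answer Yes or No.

Diego did not beat Esme directly.
Diego beat Carmen, Quinn, Jamal, Yusuf, but each of them lost to Esme. No two-step path.

No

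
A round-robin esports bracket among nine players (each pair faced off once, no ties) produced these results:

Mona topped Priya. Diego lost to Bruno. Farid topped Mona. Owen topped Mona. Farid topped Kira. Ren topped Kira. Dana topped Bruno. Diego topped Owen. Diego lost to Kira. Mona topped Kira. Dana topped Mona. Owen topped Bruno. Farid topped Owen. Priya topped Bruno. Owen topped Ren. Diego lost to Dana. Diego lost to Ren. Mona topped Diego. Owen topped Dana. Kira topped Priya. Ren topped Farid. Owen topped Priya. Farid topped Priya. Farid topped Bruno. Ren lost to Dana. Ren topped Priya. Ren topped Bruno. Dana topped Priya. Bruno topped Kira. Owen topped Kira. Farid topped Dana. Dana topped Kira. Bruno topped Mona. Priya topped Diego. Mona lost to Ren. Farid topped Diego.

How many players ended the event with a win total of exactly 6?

Win totals: Owen 6, Dana 6, Farid 7, Kira 2, Ren 6, Priya 2, Diego 1, Mona 3, Bruno 3.
Exactly 6: Owen, Dana, Ren — 3 players.

3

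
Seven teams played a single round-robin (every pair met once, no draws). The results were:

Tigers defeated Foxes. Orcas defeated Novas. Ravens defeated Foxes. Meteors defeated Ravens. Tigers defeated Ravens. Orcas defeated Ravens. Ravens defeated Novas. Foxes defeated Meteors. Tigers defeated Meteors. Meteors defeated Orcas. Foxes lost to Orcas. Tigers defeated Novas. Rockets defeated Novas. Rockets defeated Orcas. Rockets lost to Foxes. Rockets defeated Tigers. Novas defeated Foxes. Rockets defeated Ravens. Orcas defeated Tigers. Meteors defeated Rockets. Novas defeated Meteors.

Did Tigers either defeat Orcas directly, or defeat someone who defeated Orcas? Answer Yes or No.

Yes

Tigers did not beat Orcas directly.
Tigers beat Foxes, Ravens, Meteors, Novas. Of those, Meteors beat Orcas.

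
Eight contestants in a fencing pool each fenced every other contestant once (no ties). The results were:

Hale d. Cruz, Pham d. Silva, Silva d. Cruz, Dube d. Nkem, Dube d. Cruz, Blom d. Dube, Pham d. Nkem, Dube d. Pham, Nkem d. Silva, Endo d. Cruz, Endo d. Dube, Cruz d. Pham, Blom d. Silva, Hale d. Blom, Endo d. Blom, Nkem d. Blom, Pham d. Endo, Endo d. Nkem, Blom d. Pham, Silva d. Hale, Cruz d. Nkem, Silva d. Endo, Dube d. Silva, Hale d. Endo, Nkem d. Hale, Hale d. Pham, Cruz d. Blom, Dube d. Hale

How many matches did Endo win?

Endo's results: beat Dube, Cruz, Blom, Nkem; lost to Pham, Hale, Silva.
That is 4 wins.

4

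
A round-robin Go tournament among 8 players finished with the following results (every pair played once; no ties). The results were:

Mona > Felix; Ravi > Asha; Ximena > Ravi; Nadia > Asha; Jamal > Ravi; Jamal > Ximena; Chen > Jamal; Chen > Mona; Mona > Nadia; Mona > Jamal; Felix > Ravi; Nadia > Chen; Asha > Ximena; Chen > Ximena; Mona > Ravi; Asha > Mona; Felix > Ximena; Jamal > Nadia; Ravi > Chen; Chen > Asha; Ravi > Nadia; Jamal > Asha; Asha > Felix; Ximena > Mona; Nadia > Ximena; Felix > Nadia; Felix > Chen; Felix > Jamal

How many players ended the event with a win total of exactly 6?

0

Win totals: Ravi 3, Mona 4, Felix 5, Nadia 3, Jamal 4, Asha 3, Chen 4, Ximena 2.
No player has exactly 6 wins.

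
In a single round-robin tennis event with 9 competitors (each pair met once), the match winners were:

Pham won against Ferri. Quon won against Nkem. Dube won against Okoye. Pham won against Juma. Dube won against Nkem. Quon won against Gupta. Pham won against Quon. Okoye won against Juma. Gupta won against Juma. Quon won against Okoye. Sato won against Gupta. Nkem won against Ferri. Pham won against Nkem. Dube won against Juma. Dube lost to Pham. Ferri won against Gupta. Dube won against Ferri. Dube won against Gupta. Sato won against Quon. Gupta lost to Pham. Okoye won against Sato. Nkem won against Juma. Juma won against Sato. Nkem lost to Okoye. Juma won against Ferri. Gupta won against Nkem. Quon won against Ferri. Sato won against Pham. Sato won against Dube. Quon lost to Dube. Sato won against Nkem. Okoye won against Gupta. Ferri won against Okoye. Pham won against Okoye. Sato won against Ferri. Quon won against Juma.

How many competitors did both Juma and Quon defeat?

1

Juma beat: Ferri, Sato.
Quon beat: Ferri, Okoye, Nkem, Juma, Gupta.
Both beat: Ferri — 1.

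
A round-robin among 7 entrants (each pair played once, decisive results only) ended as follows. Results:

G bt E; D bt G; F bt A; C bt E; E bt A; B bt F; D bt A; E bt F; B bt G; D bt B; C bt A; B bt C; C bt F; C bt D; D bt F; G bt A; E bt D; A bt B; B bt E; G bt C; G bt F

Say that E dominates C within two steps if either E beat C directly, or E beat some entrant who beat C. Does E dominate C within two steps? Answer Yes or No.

No

E did not beat C directly.
E beat A, D, F, but each of them lost to C. No two-step path.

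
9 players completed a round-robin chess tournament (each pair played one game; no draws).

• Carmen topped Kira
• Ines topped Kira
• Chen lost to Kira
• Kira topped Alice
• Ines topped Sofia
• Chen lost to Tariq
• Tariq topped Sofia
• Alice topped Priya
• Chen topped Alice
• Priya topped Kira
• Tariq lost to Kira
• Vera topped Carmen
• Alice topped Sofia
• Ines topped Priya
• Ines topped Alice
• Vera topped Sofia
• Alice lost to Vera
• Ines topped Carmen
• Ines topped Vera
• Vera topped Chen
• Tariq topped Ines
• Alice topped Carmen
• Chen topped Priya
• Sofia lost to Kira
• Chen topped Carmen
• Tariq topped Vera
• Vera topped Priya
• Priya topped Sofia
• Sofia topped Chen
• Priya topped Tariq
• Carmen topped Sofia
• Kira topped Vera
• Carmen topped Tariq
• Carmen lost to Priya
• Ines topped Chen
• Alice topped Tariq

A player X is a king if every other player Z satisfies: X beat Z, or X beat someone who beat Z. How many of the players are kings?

5

Carmen cannot reach Priya in two steps.
Ines reaches everyone (king).
Priya reaches everyone (king).
Alice reaches everyone (king).
Chen cannot reach Ines, Vera in two steps.
Kira reaches everyone (king).
Tariq reaches everyone (king).
Vera cannot reach Ines in two steps.
Sofia cannot reach Ines, Kira, Tariq, Vera in two steps.
Kings: Ines, Priya, Alice, Kira, Tariq — 5.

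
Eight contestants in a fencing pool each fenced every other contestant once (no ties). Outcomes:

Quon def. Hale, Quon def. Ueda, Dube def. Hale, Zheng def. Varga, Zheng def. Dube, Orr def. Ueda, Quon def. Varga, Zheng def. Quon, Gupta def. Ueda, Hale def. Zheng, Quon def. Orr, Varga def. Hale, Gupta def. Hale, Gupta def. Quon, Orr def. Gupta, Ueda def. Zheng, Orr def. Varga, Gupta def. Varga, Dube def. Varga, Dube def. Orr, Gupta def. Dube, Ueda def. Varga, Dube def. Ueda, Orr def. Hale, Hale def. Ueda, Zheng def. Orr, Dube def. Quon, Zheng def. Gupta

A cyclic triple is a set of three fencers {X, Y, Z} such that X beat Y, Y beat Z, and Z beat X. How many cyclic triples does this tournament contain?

Win totals: Dube 5, Ueda 2, Quon 4, Hale 2, Orr 4, Varga 1, Gupta 5, Zheng 5.
A fencer with w wins dominates both others in C(w,2) triples; summing gives 10 + 1 + 6 + 1 + 6 + 0 + 10 + 10 = 44 transitive triples.
Total triples C(8,3) = 56, so cyclic triples = 56 − 44 = 12.

12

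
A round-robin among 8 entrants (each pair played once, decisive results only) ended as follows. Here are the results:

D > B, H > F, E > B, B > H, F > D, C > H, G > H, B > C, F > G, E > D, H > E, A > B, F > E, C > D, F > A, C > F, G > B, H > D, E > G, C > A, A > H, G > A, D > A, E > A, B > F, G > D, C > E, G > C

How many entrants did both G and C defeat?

3

G beat: A, B, C, D, H.
C beat: A, D, E, F, H.
Both beat: A, D, H — 3.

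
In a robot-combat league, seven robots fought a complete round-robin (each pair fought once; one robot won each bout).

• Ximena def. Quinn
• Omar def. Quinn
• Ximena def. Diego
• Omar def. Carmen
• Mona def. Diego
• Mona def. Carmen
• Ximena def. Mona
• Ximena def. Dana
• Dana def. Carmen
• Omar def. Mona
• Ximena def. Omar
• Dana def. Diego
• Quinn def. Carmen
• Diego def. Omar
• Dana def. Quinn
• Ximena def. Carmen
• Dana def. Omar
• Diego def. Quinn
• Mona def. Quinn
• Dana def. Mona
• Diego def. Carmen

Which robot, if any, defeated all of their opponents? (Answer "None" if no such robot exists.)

Ximena has 6 wins out of 6 opponents — a perfect record.

Ximena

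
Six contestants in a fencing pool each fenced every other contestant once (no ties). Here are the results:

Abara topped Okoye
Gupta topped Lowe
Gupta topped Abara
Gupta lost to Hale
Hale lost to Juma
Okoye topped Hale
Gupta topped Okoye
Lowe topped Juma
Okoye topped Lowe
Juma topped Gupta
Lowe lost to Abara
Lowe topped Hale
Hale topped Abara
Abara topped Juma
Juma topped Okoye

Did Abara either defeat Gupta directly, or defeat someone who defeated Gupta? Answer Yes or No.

Yes

Abara did not beat Gupta directly.
Abara beat Okoye, Juma, Lowe. Of those, Juma beat Gupta.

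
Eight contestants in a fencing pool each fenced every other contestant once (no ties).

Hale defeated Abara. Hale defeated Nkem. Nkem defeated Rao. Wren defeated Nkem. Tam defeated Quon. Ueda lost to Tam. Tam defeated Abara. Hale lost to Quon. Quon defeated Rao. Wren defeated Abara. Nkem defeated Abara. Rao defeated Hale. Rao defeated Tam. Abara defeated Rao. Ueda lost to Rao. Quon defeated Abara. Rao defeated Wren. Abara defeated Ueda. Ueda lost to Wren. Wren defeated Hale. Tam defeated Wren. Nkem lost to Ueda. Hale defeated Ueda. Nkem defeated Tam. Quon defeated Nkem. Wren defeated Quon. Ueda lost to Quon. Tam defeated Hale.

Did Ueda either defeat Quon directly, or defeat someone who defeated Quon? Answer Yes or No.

No

Ueda did not beat Quon directly.
Ueda beat Nkem, but each of them lost to Quon. No two-step path.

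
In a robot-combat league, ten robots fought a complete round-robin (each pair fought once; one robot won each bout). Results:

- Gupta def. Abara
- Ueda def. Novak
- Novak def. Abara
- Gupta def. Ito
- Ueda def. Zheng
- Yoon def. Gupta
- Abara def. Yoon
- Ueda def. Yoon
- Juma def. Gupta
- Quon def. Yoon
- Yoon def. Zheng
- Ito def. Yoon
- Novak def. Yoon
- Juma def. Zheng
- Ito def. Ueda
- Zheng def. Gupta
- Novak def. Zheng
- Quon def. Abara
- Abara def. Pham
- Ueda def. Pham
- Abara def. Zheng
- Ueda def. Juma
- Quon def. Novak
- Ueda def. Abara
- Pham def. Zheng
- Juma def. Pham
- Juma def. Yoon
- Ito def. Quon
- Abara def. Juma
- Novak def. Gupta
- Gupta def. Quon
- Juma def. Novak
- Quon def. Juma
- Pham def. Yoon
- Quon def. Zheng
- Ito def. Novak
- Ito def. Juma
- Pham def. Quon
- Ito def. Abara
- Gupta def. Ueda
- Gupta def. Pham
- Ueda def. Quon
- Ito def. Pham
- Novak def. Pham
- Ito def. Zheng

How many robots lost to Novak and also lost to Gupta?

2

Novak beat: Yoon, Abara, Gupta, Zheng, Pham.
Gupta beat: Ito, Quon, Abara, Ueda, Pham.
Both beat: Abara, Pham — 2.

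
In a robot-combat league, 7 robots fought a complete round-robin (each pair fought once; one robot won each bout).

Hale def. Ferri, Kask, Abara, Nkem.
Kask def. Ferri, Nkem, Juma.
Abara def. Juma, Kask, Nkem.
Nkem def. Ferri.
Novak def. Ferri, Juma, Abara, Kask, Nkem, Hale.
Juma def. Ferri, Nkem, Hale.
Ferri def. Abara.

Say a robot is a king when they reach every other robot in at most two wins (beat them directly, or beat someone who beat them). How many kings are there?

1

Kask cannot reach Novak in two steps.
Abara cannot reach Novak in two steps.
Ferri cannot reach Novak, Hale in two steps.
Juma cannot reach Novak in two steps.
Novak reaches everyone (king).
Nkem cannot reach Kask, Juma, Novak, Hale in two steps.
Hale cannot reach Novak in two steps.
Kings: Novak — 1.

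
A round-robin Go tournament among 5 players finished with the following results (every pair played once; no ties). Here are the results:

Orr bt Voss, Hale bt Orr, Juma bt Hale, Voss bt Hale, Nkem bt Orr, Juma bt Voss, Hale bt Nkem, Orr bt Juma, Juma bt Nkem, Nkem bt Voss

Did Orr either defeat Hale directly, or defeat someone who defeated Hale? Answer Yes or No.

Yes

Orr did not beat Hale directly.
Orr beat Juma, Voss. Of those, Juma beat Hale.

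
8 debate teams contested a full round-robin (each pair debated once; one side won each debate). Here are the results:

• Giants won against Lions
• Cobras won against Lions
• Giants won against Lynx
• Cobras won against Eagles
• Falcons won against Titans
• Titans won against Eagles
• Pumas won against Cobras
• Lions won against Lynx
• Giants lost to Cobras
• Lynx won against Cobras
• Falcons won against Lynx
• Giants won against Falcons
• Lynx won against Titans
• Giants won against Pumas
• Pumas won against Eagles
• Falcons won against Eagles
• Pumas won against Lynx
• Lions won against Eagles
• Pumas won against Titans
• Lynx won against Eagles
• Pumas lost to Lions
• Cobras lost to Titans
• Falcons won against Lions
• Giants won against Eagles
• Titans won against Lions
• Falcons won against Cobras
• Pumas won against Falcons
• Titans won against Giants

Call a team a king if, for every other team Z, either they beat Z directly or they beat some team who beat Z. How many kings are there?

Eagles cannot reach Falcons, Lions, Lynx, Cobras, Titans, Giants, Pumas in two steps.
Falcons reaches everyone (king).
Lions cannot reach Giants in two steps.
Lynx cannot reach Falcons, Pumas in two steps.
Cobras cannot reach Titans in two steps.
Titans reaches everyone (king).
Giants reaches everyone (king).
Pumas reaches everyone (king).
Kings: Falcons, Titans, Giants, Pumas — 4.

4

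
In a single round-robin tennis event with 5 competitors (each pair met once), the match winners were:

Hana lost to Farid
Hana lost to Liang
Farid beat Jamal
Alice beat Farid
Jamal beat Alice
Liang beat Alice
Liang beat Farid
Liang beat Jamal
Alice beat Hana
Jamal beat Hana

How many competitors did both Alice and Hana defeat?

0

Alice beat: Hana, Farid.
Hana beat: no one.
No one was beaten by both.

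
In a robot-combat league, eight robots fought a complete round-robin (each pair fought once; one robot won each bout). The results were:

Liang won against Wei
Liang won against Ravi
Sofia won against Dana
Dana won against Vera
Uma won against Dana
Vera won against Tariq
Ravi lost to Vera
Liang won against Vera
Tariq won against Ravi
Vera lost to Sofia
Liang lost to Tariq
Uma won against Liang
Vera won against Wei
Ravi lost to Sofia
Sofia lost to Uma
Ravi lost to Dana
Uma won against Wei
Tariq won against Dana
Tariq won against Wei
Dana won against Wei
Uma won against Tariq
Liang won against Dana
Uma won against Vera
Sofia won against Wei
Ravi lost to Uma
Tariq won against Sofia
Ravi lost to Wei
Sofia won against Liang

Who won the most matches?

Uma

Win totals: Ravi 0, Tariq 5, Dana 3, Vera 3, Sofia 5, Wei 1, Liang 4, Uma 7.
Uma leads with 7 wins (next highest: 5).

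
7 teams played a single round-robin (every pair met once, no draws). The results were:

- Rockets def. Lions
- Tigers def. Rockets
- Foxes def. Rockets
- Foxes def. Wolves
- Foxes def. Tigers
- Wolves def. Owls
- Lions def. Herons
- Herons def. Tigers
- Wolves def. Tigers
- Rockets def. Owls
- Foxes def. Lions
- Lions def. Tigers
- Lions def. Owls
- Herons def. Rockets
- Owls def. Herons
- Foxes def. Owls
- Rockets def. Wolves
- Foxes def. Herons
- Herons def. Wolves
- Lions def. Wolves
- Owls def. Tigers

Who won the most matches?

Foxes

Win totals: Wolves 2, Owls 2, Tigers 1, Herons 3, Foxes 6, Rockets 3, Lions 4.
Foxes leads with 6 wins (next highest: 4).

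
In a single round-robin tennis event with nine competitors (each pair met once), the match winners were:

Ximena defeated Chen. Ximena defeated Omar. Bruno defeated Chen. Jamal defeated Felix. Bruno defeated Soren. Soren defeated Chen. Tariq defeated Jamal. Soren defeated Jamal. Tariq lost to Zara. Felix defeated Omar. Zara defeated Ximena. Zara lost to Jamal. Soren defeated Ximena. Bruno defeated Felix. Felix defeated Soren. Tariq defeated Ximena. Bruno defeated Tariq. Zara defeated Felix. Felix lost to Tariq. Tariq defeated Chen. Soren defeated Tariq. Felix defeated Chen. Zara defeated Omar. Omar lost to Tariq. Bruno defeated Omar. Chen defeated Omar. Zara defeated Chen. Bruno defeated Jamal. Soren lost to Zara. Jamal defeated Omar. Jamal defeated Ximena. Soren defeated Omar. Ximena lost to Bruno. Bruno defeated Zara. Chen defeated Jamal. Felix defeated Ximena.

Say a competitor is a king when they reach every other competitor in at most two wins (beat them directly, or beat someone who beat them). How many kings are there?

Soren cannot reach Bruno in two steps.
Jamal cannot reach Bruno in two steps.
Tariq cannot reach Bruno in two steps.
Omar cannot reach Soren, Jamal, Tariq, Zara, Bruno, Ximena, Felix, Chen in two steps.
Zara cannot reach Bruno in two steps.
Bruno reaches everyone (king).
Ximena cannot reach Soren, Tariq, Zara, Bruno, Felix in two steps.
Felix cannot reach Zara, Bruno in two steps.
Chen cannot reach Soren, Tariq, Bruno in two steps.
Kings: Bruno — 1.

1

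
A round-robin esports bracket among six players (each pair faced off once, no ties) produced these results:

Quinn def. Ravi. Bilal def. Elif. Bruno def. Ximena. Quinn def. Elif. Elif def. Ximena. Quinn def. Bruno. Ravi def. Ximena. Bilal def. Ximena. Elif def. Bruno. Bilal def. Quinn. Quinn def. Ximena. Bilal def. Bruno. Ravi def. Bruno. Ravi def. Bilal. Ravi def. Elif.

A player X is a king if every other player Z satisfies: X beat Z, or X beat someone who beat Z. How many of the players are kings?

Ravi reaches everyone (king).
Ximena cannot reach Ravi, Quinn, Elif, Bruno, Bilal in two steps.
Quinn reaches everyone (king).
Elif cannot reach Ravi, Quinn, Bilal in two steps.
Bruno cannot reach Ravi, Quinn, Elif, Bilal in two steps.
Bilal reaches everyone (king).
Kings: Ravi, Quinn, Bilal — 3.

3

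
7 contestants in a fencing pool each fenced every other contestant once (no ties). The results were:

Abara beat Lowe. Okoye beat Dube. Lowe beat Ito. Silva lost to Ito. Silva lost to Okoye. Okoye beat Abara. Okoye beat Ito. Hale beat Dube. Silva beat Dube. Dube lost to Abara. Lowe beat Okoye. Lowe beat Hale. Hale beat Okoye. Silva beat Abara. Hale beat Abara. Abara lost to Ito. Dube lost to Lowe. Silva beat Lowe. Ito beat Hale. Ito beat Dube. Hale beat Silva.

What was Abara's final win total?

2

Abara's results: beat Lowe, Dube; lost to Ito, Hale, Silva, Okoye.
That is 2 wins.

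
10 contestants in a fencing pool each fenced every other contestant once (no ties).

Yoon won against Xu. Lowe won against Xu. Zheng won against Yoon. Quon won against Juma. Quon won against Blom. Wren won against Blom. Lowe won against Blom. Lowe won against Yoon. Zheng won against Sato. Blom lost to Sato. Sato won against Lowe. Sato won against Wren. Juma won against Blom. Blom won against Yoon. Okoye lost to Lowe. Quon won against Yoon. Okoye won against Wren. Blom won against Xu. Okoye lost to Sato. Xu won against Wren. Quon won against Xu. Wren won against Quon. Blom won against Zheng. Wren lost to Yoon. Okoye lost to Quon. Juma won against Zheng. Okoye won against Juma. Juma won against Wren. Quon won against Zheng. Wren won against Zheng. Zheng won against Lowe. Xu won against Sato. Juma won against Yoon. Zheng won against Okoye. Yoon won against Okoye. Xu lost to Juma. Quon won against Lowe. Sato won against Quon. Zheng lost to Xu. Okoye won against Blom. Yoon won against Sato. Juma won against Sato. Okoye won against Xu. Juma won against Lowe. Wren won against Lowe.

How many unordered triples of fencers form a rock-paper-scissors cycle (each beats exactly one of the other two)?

Win totals: Lowe 4, Okoye 4, Xu 3, Yoon 4, Sato 5, Juma 7, Zheng 4, Wren 4, Blom 3, Quon 7.
A fencer with w wins dominates both others in C(w,2) triples; summing gives 6 + 6 + 3 + 6 + 10 + 21 + 6 + 6 + 3 + 21 = 88 transitive triples.
Total triples C(10,3) = 120, so cyclic triples = 120 − 88 = 32.

32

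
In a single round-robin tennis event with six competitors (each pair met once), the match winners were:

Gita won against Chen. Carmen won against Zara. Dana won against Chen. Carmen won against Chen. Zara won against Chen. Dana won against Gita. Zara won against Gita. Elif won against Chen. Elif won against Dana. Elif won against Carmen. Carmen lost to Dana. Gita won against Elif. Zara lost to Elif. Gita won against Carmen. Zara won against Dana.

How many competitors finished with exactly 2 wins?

1

Win totals: Carmen 2, Gita 3, Dana 3, Elif 4, Chen 0, Zara 3.
Exactly 2: Carmen — 1 competitor.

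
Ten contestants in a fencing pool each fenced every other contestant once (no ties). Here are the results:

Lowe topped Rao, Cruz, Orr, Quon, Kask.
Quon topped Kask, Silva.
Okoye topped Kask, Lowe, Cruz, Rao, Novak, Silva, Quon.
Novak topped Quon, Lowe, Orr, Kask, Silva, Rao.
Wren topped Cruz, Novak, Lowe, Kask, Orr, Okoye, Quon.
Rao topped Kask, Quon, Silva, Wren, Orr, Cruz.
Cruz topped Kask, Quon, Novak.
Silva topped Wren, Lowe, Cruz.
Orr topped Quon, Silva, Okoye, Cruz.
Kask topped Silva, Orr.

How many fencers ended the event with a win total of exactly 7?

2

Win totals: Novak 6, Rao 6, Quon 2, Okoye 7, Wren 7, Lowe 5, Orr 4, Silva 3, Cruz 3, Kask 2.
Exactly 7: Okoye, Wren — 2 fencers.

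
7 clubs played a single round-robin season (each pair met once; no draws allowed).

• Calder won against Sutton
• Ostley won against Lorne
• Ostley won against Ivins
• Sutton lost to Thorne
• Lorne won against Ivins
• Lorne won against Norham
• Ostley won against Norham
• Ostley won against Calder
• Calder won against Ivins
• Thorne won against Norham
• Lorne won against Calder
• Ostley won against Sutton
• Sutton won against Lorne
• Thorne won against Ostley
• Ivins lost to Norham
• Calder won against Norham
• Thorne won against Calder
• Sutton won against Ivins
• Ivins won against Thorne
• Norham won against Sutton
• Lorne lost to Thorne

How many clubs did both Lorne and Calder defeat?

Lorne beat: Norham, Calder, Ivins.
Calder beat: Norham, Sutton, Ivins.
Both beat: Norham, Ivins — 2.

2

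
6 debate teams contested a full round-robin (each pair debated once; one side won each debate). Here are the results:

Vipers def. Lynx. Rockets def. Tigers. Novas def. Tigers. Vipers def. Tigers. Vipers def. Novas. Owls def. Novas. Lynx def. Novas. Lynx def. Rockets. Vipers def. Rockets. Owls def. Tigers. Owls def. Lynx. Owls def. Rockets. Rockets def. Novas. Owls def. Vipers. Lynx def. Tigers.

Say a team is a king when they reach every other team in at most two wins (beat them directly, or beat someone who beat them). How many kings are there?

1

Owls reaches everyone (king).
Rockets cannot reach Owls, Lynx, Vipers in two steps.
Lynx cannot reach Owls, Vipers in two steps.
Vipers cannot reach Owls in two steps.
Tigers cannot reach Owls, Rockets, Lynx, Vipers, Novas in two steps.
Novas cannot reach Owls, Rockets, Lynx, Vipers in two steps.
Kings: Owls — 1.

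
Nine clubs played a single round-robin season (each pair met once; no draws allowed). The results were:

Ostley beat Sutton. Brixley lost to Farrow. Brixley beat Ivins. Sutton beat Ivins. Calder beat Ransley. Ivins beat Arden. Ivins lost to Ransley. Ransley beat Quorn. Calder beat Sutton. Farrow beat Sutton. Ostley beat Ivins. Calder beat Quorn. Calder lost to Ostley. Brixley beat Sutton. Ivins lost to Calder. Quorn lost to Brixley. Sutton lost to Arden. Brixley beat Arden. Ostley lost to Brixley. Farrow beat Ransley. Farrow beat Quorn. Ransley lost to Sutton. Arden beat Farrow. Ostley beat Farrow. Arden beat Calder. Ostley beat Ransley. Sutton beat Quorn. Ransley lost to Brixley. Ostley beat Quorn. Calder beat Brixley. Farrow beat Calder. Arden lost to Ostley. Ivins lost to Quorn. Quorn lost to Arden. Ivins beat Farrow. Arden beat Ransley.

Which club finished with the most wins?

Win totals: Ivins 2, Sutton 3, Ransley 2, Brixley 6, Ostley 7, Farrow 5, Arden 5, Calder 5, Quorn 1.
Ostley leads with 7 wins (next highest: 6).

Ostley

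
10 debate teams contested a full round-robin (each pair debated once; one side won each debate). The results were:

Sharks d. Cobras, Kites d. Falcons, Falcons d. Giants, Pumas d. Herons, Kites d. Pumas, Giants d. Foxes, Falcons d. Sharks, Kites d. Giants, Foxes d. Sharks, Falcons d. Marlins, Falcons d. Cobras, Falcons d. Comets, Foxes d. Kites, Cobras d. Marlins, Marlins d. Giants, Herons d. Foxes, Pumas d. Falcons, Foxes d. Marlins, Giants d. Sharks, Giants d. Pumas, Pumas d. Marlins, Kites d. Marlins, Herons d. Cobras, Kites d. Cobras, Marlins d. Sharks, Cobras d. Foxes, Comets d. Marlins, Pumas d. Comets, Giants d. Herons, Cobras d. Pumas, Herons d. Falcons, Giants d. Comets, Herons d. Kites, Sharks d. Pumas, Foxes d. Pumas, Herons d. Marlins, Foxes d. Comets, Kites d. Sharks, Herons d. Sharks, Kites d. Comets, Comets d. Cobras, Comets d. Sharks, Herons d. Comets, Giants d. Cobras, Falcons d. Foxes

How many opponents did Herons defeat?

Herons' results: beat Marlins, Comets, Cobras, Kites, Sharks, Foxes, Falcons; lost to Giants, Pumas.
That is 7 wins.

7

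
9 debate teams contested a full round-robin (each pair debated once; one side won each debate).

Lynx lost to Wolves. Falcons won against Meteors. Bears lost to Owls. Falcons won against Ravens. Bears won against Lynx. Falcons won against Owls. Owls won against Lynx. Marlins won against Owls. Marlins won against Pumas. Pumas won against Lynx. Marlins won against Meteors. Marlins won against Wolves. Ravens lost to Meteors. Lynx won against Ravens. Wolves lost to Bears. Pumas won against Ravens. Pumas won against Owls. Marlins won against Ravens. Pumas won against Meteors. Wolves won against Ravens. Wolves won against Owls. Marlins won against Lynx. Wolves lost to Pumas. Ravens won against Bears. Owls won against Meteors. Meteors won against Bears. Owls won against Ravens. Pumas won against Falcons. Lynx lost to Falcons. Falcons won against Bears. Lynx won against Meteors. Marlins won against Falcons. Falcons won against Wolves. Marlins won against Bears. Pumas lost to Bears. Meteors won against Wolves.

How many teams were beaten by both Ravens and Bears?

Ravens beat: Bears.
Bears beat: Pumas, Wolves, Lynx.
No one was beaten by both.

0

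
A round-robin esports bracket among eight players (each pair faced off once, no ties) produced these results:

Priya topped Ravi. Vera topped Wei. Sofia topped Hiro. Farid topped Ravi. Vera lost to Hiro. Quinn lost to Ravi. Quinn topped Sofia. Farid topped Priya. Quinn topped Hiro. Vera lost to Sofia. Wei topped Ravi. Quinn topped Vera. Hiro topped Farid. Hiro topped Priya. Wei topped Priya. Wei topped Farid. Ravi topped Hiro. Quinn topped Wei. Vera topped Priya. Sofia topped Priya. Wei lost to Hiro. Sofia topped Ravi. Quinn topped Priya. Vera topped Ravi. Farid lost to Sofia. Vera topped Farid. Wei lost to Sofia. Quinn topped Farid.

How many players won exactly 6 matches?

Win totals: Farid 2, Priya 1, Hiro 4, Vera 4, Quinn 6, Ravi 2, Sofia 6, Wei 3.
Exactly 6: Quinn, Sofia — 2 players.

2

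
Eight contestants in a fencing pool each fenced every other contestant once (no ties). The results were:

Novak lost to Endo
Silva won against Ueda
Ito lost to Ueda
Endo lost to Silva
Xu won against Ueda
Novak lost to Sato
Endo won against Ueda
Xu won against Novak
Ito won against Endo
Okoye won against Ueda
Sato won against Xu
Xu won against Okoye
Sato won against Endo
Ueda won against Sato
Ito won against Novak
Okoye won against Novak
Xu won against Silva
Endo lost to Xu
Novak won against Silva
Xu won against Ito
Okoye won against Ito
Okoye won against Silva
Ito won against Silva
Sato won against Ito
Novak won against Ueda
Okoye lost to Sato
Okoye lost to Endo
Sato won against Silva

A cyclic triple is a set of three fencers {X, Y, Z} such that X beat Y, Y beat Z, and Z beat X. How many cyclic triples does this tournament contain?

Win totals: Ito 3, Novak 2, Okoye 4, Silva 2, Endo 3, Sato 6, Xu 6, Ueda 2.
A fencer with w wins dominates both others in C(w,2) triples; summing gives 3 + 1 + 6 + 1 + 3 + 15 + 15 + 1 = 45 transitive triples.
Total triples C(8,3) = 56, so cyclic triples = 56 − 45 = 11.

11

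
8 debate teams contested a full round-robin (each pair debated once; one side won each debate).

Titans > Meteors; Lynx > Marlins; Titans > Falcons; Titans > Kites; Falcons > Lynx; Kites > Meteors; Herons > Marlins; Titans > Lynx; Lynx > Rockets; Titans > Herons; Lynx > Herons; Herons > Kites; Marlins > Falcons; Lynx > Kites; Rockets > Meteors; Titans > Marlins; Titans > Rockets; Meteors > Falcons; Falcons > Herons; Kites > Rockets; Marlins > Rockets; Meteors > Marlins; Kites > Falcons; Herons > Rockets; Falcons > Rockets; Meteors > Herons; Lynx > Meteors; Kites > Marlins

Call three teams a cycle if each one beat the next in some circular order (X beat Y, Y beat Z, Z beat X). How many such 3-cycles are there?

9

Win totals: Kites 4, Falcons 3, Lynx 5, Meteors 3, Marlins 2, Herons 3, Titans 7, Rockets 1.
A team with w wins dominates both others in C(w,2) triples; summing gives 6 + 3 + 10 + 3 + 1 + 3 + 21 + 0 = 47 transitive triples.
Total triples C(8,3) = 56, so cyclic triples = 56 − 47 = 9.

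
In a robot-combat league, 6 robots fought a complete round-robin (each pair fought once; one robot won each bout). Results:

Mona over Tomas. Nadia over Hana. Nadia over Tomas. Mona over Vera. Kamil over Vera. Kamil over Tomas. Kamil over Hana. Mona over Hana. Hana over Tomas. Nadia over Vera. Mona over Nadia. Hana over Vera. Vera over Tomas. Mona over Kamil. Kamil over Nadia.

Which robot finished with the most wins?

Mona

Win totals: Kamil 4, Nadia 3, Vera 1, Hana 2, Tomas 0, Mona 5.
Mona leads with 5 wins (next highest: 4).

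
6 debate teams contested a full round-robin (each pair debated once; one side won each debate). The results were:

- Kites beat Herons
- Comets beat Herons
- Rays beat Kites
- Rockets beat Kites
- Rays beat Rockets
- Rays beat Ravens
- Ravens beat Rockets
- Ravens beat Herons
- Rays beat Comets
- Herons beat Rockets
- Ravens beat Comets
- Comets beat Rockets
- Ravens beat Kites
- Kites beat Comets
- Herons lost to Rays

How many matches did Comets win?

Comets' results: beat Rockets, Herons; lost to Kites, Rays, Ravens.
That is 2 wins.

2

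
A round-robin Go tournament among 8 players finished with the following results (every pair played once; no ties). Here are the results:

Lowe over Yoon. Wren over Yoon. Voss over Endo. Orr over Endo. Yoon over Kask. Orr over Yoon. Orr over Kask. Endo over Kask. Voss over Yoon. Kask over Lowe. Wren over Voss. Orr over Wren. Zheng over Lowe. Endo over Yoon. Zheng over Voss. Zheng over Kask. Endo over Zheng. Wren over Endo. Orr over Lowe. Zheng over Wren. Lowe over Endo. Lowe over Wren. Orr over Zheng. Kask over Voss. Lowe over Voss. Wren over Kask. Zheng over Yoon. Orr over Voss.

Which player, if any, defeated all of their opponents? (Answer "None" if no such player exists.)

Orr has 7 wins out of 7 opponents — a perfect record.

Orr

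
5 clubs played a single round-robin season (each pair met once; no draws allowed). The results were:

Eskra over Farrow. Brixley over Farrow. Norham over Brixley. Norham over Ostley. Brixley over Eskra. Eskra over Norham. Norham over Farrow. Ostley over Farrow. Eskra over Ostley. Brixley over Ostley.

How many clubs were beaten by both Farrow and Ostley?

Farrow beat: no one.
Ostley beat: Farrow.
No one was beaten by both.

0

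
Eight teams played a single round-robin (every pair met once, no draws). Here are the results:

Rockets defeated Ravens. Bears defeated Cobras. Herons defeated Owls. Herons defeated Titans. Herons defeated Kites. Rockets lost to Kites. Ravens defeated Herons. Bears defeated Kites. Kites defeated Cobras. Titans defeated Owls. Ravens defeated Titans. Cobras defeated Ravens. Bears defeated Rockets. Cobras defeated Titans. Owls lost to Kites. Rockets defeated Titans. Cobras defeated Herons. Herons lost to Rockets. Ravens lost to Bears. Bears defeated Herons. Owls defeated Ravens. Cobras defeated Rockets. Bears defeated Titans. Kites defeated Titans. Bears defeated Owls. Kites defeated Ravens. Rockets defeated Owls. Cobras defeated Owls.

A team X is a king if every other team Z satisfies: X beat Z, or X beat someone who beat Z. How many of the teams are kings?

1

Titans cannot reach Kites, Bears, Cobras, Rockets, Herons in two steps.
Kites cannot reach Bears in two steps.
Bears reaches everyone (king).
Cobras cannot reach Bears in two steps.
Rockets cannot reach Bears, Cobras in two steps.
Owls cannot reach Kites, Bears, Cobras, Rockets in two steps.
Ravens cannot reach Bears, Cobras, Rockets in two steps.
Herons cannot reach Bears in two steps.
Kings: Bears — 1.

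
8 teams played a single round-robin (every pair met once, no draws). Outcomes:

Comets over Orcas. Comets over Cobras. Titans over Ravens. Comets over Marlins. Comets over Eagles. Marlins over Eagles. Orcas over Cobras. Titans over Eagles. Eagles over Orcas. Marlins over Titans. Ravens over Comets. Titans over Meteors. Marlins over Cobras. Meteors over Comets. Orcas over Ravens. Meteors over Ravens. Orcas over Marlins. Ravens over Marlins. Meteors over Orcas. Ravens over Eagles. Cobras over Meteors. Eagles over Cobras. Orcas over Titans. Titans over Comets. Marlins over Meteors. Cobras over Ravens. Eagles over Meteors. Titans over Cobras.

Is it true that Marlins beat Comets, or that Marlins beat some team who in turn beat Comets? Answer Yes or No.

Marlins did not beat Comets directly.
Marlins beat Cobras, Meteors, Titans, Eagles. Of those, Meteors beat Comets.

Yes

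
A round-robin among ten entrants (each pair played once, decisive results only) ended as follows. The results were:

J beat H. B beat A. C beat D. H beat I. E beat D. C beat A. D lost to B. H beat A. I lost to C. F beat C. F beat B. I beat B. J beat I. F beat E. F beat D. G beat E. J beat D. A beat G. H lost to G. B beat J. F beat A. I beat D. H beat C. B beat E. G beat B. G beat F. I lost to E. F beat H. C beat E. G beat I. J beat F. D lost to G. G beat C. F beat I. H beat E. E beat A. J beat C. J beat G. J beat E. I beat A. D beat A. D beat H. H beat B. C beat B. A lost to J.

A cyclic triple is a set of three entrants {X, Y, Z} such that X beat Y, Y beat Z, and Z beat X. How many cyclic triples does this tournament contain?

Win totals: A 1, B 4, C 5, D 2, E 3, F 7, G 7, H 5, I 3, J 8.
An entrant with w wins dominates both others in C(w,2) triples; summing gives 0 + 6 + 10 + 1 + 3 + 21 + 21 + 10 + 3 + 28 = 103 transitive triples.
Total triples C(10,3) = 120, so cyclic triples = 120 − 103 = 17.

17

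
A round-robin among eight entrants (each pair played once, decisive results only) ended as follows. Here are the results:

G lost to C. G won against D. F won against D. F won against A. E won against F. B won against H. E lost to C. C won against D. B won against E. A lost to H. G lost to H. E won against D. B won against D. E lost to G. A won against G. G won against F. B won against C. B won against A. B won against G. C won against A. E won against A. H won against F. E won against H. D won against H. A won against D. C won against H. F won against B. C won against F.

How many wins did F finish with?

3

F's results: beat A, B, D; lost to C, E, G, H.
That is 3 wins.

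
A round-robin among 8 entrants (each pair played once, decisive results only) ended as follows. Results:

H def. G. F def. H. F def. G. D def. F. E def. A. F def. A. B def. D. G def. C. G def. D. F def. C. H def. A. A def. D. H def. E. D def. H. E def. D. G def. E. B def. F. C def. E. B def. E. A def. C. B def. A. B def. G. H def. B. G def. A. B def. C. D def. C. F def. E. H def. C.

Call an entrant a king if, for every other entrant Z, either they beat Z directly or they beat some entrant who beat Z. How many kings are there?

A cannot reach B, G in two steps.
B reaches everyone (king).
C cannot reach B, F, G, H in two steps.
D reaches everyone (king).
E cannot reach B, G in two steps.
F reaches everyone (king).
G cannot reach B in two steps.
H reaches everyone (king).
Kings: B, D, F, H — 4.

4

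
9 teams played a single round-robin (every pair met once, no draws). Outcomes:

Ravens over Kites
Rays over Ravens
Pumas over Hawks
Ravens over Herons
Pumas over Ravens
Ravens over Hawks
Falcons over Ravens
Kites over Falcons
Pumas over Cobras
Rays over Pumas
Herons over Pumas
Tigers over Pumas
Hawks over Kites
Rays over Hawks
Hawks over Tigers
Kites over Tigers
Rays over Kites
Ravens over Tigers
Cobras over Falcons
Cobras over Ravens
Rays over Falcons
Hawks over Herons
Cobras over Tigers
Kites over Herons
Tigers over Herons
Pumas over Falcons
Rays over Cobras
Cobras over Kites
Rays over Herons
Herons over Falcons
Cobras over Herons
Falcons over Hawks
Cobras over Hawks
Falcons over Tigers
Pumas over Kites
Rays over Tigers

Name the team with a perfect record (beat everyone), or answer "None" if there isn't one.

Rays has 8 wins out of 8 opponents — a perfect record.

Rays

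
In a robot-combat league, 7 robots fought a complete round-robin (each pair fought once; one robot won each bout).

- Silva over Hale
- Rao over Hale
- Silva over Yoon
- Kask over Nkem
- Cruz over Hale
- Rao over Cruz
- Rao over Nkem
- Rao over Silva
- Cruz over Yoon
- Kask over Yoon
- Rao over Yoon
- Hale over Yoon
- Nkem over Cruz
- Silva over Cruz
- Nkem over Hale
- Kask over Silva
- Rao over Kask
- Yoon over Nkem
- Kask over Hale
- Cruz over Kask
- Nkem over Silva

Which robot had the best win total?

Win totals: Silva 3, Cruz 3, Rao 6, Nkem 3, Kask 4, Hale 1, Yoon 1.
Rao leads with 6 wins (next highest: 4).

Rao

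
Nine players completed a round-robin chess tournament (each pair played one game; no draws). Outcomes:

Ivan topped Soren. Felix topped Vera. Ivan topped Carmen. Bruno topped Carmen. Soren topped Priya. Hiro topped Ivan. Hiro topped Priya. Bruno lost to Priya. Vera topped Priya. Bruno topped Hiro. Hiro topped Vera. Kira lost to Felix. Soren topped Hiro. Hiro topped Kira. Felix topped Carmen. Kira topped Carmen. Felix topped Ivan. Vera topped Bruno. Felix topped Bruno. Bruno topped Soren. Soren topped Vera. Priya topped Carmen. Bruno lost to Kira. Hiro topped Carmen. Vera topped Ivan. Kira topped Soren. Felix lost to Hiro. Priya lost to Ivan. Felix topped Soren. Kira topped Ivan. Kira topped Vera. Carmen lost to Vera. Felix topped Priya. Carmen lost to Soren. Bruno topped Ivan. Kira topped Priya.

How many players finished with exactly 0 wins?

Win totals: Bruno 4, Vera 4, Hiro 6, Kira 6, Felix 7, Priya 2, Carmen 0, Soren 4, Ivan 3.
Exactly 0: Carmen — 1 player.

1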